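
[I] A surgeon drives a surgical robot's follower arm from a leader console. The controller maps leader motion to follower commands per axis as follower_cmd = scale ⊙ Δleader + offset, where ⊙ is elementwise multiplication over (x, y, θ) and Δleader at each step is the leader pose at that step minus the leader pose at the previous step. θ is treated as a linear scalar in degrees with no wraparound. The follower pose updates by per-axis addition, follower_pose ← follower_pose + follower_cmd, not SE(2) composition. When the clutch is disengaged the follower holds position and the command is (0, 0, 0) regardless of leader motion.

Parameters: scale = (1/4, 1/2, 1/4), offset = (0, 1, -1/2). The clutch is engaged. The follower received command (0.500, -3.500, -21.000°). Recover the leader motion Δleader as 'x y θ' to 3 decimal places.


2.000 -9.000 -82.000

axis x: (0.500 − 0) / (1/4) = 2.000
axis y: (-3.500 − 1) / (1/2) = -9.000
axis θ: (-21.000 − -1/2) / (1/4) = -82.000


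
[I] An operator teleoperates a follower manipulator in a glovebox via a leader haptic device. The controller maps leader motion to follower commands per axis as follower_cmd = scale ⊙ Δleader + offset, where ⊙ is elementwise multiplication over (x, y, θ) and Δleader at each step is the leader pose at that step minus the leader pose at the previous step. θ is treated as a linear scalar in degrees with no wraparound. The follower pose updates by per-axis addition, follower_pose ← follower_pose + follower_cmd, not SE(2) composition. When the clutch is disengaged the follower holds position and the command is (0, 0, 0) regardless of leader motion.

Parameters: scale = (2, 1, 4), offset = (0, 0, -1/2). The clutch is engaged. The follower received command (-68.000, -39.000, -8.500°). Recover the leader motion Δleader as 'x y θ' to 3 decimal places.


-34.000 -39.000 -2.000

axis x: (-68.000 − 0) / (2) = -34.000
axis y: (-39.000 − 0) / (1) = -39.000
axis θ: (-8.500 − -1/2) / (4) = -2.000


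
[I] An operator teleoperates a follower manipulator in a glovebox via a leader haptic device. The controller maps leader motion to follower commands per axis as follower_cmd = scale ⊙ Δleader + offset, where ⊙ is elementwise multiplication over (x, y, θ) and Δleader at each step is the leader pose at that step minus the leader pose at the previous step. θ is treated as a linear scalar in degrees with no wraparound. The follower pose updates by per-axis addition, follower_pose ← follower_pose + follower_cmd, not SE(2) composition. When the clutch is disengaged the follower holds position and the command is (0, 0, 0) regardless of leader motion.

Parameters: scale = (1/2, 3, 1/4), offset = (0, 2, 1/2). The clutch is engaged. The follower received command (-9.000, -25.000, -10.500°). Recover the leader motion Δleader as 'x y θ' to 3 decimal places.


-18.000 -9.000 -44.000

axis x: (-9.000 − 0) / (1/2) = -18.000
axis y: (-25.000 − 2) / (3) = -9.000
axis θ: (-10.500 − 1/2) / (1/4) = -44.000


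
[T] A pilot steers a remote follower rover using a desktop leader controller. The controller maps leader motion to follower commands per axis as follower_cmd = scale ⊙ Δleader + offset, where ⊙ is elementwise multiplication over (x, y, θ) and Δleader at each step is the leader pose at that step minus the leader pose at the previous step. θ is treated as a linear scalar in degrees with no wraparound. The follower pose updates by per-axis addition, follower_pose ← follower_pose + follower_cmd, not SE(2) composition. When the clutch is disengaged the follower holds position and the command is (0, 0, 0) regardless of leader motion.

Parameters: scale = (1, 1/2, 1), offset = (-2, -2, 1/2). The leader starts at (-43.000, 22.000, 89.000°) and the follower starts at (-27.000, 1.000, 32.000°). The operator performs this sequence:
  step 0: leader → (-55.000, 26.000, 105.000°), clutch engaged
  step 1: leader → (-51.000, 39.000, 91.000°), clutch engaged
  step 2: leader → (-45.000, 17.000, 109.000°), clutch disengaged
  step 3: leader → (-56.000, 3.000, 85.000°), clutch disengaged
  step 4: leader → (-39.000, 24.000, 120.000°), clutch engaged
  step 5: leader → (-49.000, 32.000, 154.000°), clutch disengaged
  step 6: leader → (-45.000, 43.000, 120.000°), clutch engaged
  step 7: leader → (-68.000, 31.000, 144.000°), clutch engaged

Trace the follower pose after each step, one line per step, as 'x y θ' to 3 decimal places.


step 0: Δleader=(-12.000, 4.000, 16.000°), engaged; cmd=(-14.000, 0.000, 16.500°) → follower=(-41.000, 1.000, 48.500°)
step 1: Δleader=(4.000, 13.000, -14.000°), engaged; cmd=(2.000, 4.500, -13.500°) → follower=(-39.000, 5.500, 35.000°)
step 2: Δleader=(6.000, -22.000, 18.000°), disengaged; cmd=(0,0,0) → follower holds at (-39.000, 5.500, 35.000°)
step 3: Δleader=(-11.000, -14.000, -24.000°), disengaged; cmd=(0,0,0) → follower holds at (-39.000, 5.500, 35.000°)
step 4: Δleader=(17.000, 21.000, 35.000°), engaged; cmd=(15.000, 8.500, 35.500°) → follower=(-24.000, 14.000, 70.500°)
step 5: Δleader=(-10.000, 8.000, 34.000°), disengaged; cmd=(0,0,0) → follower holds at (-24.000, 14.000, 70.500°)
step 6: Δleader=(4.000, 11.000, -34.000°), engaged; cmd=(2.000, 3.500, -33.500°) → follower=(-22.000, 17.500, 37.000°)
step 7: Δleader=(-23.000, -12.000, 24.000°), engaged; cmd=(-25.000, -8.000, 24.500°) → follower=(-47.000, 9.500, 61.500°)

-41.000 1.000 48.500
-39.000 5.500 35.000
-39.000 5.500 35.000
-39.000 5.500 35.000
-24.000 14.000 70.500
-24.000 14.000 70.500
-22.000 17.500 37.000
-47.000 9.500 61.500


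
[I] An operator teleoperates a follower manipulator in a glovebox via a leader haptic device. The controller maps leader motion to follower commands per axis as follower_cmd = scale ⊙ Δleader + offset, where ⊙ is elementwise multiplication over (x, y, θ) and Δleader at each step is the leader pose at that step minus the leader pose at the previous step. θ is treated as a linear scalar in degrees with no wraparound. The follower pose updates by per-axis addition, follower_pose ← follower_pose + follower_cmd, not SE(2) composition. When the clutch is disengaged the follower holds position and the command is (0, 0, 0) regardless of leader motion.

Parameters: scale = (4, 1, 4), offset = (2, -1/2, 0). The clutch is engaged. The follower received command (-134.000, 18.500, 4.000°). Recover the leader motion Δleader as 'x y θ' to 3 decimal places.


axis x: (-134.000 − 2) / (4) = -34.000
axis y: (18.500 − -1/2) / (1) = 19.000
axis θ: (4.000 − 0) / (4) = 1.000

-34.000 19.000 1.000


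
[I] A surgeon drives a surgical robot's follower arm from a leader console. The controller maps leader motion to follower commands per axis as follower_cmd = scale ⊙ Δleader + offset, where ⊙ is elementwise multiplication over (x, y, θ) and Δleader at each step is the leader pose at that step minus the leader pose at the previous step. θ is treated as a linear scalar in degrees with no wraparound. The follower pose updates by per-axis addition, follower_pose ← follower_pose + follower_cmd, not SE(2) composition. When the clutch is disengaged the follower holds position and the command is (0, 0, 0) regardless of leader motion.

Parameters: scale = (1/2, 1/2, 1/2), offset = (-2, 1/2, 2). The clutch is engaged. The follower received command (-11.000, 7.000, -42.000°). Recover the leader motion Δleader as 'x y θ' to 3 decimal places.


axis x: (-11.000 − -2) / (1/2) = -18.000
axis y: (7.000 − 1/2) / (1/2) = 13.000
axis θ: (-42.000 − 2) / (1/2) = -88.000

-18.000 13.000 -88.000


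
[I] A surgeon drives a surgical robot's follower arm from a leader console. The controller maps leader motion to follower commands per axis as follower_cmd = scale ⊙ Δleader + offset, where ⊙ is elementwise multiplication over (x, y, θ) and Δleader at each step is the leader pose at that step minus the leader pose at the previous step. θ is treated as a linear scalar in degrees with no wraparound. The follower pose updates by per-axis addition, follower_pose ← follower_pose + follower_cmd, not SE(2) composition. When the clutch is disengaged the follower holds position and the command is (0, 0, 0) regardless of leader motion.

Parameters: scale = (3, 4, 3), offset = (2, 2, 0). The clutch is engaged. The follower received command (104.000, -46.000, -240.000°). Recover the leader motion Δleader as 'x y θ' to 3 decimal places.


34.000 -12.000 -80.000

axis x: (104.000 − 2) / (3) = 34.000
axis y: (-46.000 − 2) / (4) = -12.000
axis θ: (-240.000 − 0) / (3) = -80.000


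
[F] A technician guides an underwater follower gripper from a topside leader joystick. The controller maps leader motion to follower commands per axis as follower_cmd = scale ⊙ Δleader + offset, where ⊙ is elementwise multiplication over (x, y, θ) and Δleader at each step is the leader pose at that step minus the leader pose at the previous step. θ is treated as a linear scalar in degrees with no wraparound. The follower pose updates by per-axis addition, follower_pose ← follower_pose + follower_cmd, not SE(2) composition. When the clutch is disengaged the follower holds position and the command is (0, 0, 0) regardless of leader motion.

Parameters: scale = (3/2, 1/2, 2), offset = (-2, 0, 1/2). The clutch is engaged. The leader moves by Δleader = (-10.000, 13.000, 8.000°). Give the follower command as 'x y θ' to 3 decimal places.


-17.000 6.500 16.500

axis x: 3/2·-10.000 + -2 = -17.000
axis y: 1/2·13.000 + 0 = 6.500
axis θ: 2·8.000 + 1/2 = 16.500


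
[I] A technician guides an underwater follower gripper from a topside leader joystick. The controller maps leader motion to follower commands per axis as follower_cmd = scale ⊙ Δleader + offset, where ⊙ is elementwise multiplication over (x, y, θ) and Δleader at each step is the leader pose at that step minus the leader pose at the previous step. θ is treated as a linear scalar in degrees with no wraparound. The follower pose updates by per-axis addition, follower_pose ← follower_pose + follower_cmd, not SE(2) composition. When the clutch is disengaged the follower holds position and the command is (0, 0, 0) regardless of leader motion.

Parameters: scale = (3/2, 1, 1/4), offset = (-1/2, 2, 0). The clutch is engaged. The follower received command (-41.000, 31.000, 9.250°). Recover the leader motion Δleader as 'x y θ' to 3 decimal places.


axis x: (-41.000 − -1/2) / (3/2) = -27.000
axis y: (31.000 − 2) / (1) = 29.000
axis θ: (9.250 − 0) / (1/4) = 37.000

-27.000 29.000 37.000


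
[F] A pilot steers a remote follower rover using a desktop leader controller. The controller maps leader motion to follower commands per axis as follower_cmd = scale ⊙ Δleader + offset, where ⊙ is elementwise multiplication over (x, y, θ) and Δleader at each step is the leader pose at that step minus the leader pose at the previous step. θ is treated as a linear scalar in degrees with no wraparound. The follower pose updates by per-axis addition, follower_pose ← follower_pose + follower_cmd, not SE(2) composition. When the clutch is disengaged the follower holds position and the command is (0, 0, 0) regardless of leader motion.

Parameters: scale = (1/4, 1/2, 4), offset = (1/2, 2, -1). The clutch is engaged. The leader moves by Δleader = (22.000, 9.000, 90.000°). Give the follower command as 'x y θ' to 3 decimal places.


6.000 6.500 359.000

axis x: 1/4·22.000 + 1/2 = 6.000
axis y: 1/2·9.000 + 2 = 6.500
axis θ: 4·90.000 + -1 = 359.000


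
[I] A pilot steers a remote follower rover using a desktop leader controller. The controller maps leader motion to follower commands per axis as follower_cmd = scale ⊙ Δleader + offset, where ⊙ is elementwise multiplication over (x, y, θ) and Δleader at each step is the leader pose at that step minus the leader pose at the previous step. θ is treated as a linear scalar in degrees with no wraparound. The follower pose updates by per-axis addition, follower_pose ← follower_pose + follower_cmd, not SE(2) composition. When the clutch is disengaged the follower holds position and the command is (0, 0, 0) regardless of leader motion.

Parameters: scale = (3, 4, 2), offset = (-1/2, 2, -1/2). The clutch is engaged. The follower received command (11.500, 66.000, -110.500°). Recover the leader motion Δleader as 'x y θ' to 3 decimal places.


axis x: (11.500 − -1/2) / (3) = 4.000
axis y: (66.000 − 2) / (4) = 16.000
axis θ: (-110.500 − -1/2) / (2) = -55.000

4.000 16.000 -55.000


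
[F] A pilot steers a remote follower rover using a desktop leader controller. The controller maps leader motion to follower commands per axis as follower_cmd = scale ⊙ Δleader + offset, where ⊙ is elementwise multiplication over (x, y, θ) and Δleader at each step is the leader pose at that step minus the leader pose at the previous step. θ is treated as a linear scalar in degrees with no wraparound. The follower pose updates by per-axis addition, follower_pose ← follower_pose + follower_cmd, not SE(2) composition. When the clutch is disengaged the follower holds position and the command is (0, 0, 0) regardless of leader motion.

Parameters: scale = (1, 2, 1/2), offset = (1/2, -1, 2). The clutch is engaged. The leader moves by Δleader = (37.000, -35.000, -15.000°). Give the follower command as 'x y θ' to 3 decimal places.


axis x: 1·37.000 + 1/2 = 37.500
axis y: 2·-35.000 + -1 = -71.000
axis θ: 1/2·-15.000 + 2 = -5.500

37.500 -71.000 -5.500


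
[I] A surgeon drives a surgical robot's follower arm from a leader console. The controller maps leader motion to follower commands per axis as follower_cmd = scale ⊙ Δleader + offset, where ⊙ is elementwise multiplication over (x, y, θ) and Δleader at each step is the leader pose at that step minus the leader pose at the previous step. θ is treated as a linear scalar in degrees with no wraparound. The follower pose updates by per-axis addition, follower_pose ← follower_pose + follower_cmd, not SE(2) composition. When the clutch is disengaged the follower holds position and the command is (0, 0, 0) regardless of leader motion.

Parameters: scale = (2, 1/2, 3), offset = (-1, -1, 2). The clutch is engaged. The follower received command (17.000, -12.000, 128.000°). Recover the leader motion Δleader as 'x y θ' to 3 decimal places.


axis x: (17.000 − -1) / (2) = 9.000
axis y: (-12.000 − -1) / (1/2) = -22.000
axis θ: (128.000 − 2) / (3) = 42.000

9.000 -22.000 42.000


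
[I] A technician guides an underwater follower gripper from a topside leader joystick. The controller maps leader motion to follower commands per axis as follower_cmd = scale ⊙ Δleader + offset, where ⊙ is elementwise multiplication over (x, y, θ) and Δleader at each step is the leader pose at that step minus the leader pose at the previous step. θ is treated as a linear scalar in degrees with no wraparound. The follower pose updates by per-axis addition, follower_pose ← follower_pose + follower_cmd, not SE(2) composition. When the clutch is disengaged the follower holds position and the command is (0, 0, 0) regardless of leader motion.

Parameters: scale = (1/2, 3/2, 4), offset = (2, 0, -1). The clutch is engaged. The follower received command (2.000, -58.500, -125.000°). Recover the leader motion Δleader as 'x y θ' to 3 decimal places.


0.000 -39.000 -31.000

axis x: (2.000 − 2) / (1/2) = 0.000
axis y: (-58.500 − 0) / (3/2) = -39.000
axis θ: (-125.000 − -1) / (4) = -31.000


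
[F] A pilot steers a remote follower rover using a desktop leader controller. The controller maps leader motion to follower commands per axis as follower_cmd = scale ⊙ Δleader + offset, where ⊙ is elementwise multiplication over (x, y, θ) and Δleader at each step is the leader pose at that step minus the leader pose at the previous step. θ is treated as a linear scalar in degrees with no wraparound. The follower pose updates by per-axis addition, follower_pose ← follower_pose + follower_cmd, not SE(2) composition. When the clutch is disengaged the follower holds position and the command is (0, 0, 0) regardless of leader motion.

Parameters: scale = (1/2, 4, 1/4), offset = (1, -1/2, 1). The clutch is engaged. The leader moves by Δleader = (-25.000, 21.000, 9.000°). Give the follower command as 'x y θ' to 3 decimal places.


axis x: 1/2·-25.000 + 1 = -11.500
axis y: 4·21.000 + -1/2 = 83.500
axis θ: 1/4·9.000 + 1 = 3.250

-11.500 83.500 3.250


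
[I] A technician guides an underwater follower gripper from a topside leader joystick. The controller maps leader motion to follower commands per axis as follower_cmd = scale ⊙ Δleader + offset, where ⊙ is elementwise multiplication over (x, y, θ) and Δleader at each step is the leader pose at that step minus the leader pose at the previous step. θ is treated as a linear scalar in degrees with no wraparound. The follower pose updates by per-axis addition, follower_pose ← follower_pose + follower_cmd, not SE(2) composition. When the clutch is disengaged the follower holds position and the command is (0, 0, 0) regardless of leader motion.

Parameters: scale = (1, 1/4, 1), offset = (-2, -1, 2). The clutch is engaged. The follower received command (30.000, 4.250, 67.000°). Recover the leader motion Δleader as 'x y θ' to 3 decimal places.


axis x: (30.000 − -2) / (1) = 32.000
axis y: (4.250 − -1) / (1/4) = 21.000
axis θ: (67.000 − 2) / (1) = 65.000

32.000 21.000 65.000


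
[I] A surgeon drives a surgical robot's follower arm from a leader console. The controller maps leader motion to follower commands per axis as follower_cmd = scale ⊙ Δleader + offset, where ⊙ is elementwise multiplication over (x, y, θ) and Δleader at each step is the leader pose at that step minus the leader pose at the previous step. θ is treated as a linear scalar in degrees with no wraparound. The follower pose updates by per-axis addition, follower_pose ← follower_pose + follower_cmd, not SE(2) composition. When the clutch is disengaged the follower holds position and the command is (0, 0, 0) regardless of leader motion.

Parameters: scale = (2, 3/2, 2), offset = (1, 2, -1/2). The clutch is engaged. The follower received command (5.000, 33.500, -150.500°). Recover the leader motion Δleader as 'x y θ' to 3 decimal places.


axis x: (5.000 − 1) / (2) = 2.000
axis y: (33.500 − 2) / (3/2) = 21.000
axis θ: (-150.500 − -1/2) / (2) = -75.000

2.000 21.000 -75.000


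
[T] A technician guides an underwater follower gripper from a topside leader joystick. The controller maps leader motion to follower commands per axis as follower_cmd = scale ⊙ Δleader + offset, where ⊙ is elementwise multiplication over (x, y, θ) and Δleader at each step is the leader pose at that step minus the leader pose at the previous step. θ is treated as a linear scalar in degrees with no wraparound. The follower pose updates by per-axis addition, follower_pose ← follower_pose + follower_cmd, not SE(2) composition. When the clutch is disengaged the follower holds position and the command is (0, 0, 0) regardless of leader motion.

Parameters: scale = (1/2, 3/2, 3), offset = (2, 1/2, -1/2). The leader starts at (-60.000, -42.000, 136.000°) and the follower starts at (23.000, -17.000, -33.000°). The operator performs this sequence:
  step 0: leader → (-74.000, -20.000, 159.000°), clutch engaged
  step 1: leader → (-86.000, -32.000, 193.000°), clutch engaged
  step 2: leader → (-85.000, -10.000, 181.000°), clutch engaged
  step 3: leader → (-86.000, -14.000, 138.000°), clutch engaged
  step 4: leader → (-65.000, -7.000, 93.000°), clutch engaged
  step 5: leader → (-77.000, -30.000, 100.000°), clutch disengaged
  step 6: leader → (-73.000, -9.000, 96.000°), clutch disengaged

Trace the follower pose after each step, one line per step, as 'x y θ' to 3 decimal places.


step 0: Δleader=(-14.000, 22.000, 23.000°), engaged; cmd=(-5.000, 33.500, 68.500°) → follower=(18.000, 16.500, 35.500°)
step 1: Δleader=(-12.000, -12.000, 34.000°), engaged; cmd=(-4.000, -17.500, 101.500°) → follower=(14.000, -1.000, 137.000°)
step 2: Δleader=(1.000, 22.000, -12.000°), engaged; cmd=(2.500, 33.500, -36.500°) → follower=(16.500, 32.500, 100.500°)
step 3: Δleader=(-1.000, -4.000, -43.000°), engaged; cmd=(1.500, -5.500, -129.500°) → follower=(18.000, 27.000, -29.000°)
step 4: Δleader=(21.000, 7.000, -45.000°), engaged; cmd=(12.500, 11.000, -135.500°) → follower=(30.500, 38.000, -164.500°)
step 5: Δleader=(-12.000, -23.000, 7.000°), disengaged; cmd=(0,0,0) → follower holds at (30.500, 38.000, -164.500°)
step 6: Δleader=(4.000, 21.000, -4.000°), disengaged; cmd=(0,0,0) → follower holds at (30.500, 38.000, -164.500°)

18.000 16.500 35.500
14.000 -1.000 137.000
16.500 32.500 100.500
18.000 27.000 -29.000
30.500 38.000 -164.500
30.500 38.000 -164.500
30.500 38.000 -164.500


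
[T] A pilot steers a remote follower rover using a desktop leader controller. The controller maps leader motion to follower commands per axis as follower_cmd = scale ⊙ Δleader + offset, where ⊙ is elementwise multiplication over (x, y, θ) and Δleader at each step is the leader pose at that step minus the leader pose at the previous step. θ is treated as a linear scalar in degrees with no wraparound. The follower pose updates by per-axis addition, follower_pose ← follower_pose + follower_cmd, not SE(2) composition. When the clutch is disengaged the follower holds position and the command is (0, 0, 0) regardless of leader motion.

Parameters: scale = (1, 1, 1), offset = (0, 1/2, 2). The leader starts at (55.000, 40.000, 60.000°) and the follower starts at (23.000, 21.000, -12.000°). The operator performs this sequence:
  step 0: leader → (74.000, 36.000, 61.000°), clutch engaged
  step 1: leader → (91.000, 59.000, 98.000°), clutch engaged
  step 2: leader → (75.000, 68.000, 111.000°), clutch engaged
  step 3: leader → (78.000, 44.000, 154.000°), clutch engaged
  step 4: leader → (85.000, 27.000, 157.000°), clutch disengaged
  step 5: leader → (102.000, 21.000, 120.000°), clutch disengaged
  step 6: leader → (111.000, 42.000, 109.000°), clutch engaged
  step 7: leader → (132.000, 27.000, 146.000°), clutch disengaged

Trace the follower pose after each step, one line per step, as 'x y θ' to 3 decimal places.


42.000 17.500 -9.000
59.000 41.000 30.000
43.000 50.500 45.000
46.000 27.000 90.000
46.000 27.000 90.000
46.000 27.000 90.000
55.000 48.500 81.000
55.000 48.500 81.000

step 0: Δleader=(19.000, -4.000, 1.000°), engaged; cmd=(19.000, -3.500, 3.000°) → follower=(42.000, 17.500, -9.000°)
step 1: Δleader=(17.000, 23.000, 37.000°), engaged; cmd=(17.000, 23.500, 39.000°) → follower=(59.000, 41.000, 30.000°)
step 2: Δleader=(-16.000, 9.000, 13.000°), engaged; cmd=(-16.000, 9.500, 15.000°) → follower=(43.000, 50.500, 45.000°)
step 3: Δleader=(3.000, -24.000, 43.000°), engaged; cmd=(3.000, -23.500, 45.000°) → follower=(46.000, 27.000, 90.000°)
step 4: Δleader=(7.000, -17.000, 3.000°), disengaged; cmd=(0,0,0) → follower holds at (46.000, 27.000, 90.000°)
step 5: Δleader=(17.000, -6.000, -37.000°), disengaged; cmd=(0,0,0) → follower holds at (46.000, 27.000, 90.000°)
step 6: Δleader=(9.000, 21.000, -11.000°), engaged; cmd=(9.000, 21.500, -9.000°) → follower=(55.000, 48.500, 81.000°)
step 7: Δleader=(21.000, -15.000, 37.000°), disengaged; cmd=(0,0,0) → follower holds at (55.000, 48.500, 81.000°)


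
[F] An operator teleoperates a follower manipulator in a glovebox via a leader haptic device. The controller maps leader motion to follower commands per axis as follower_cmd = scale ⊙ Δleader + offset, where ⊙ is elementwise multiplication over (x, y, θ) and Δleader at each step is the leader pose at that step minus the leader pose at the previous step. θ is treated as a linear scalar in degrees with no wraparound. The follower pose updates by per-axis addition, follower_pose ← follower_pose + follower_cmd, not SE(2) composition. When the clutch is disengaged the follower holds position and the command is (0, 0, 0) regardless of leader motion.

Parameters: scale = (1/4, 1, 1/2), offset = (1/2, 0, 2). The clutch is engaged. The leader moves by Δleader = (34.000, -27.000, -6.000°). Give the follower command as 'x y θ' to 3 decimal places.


axis x: 1/4·34.000 + 1/2 = 9.000
axis y: 1·-27.000 + 0 = -27.000
axis θ: 1/2·-6.000 + 2 = -1.000

9.000 -27.000 -1.000


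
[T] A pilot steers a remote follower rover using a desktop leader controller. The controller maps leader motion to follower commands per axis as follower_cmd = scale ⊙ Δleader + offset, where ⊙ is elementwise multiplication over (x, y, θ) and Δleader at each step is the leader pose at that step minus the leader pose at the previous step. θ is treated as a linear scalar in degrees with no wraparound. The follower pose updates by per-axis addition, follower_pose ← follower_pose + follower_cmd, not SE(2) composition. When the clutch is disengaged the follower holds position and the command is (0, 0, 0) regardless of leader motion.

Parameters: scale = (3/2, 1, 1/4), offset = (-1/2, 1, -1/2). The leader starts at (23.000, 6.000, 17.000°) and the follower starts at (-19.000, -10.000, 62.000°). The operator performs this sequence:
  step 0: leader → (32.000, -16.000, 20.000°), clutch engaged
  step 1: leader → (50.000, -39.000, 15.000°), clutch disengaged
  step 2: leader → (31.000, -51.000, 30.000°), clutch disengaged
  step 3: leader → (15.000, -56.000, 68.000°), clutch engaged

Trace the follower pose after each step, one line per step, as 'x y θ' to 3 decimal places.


step 0: Δleader=(9.000, -22.000, 3.000°), engaged; cmd=(13.000, -21.000, 0.250°) → follower=(-6.000, -31.000, 62.250°)
step 1: Δleader=(18.000, -23.000, -5.000°), disengaged; cmd=(0,0,0) → follower holds at (-6.000, -31.000, 62.250°)
step 2: Δleader=(-19.000, -12.000, 15.000°), disengaged; cmd=(0,0,0) → follower holds at (-6.000, -31.000, 62.250°)
step 3: Δleader=(-16.000, -5.000, 38.000°), engaged; cmd=(-24.500, -4.000, 9.000°) → follower=(-30.500, -35.000, 71.250°)

-6.000 -31.000 62.250
-6.000 -31.000 62.250
-6.000 -31.000 62.250
-30.500 -35.000 71.250


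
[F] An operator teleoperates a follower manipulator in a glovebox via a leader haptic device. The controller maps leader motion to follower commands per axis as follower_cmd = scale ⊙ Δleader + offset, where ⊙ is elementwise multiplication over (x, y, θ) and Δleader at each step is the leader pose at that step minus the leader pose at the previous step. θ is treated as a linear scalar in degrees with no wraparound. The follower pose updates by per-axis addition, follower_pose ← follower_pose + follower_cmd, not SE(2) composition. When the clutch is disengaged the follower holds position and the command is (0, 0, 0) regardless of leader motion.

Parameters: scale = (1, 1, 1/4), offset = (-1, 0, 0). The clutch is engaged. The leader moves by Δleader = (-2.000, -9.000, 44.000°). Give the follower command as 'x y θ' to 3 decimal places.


axis x: 1·-2.000 + -1 = -3.000
axis y: 1·-9.000 + 0 = -9.000
axis θ: 1/4·44.000 + 0 = 11.000

-3.000 -9.000 11.000


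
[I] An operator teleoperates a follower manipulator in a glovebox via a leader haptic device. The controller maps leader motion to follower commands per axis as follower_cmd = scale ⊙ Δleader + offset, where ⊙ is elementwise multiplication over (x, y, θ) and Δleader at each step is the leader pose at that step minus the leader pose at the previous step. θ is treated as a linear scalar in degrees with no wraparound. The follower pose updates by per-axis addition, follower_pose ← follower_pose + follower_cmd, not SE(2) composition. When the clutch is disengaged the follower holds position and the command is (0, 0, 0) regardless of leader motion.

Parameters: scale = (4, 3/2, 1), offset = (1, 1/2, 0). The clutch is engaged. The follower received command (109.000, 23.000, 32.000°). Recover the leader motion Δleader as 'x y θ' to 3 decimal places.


27.000 15.000 32.000

axis x: (109.000 − 1) / (4) = 27.000
axis y: (23.000 − 1/2) / (3/2) = 15.000
axis θ: (32.000 − 0) / (1) = 32.000


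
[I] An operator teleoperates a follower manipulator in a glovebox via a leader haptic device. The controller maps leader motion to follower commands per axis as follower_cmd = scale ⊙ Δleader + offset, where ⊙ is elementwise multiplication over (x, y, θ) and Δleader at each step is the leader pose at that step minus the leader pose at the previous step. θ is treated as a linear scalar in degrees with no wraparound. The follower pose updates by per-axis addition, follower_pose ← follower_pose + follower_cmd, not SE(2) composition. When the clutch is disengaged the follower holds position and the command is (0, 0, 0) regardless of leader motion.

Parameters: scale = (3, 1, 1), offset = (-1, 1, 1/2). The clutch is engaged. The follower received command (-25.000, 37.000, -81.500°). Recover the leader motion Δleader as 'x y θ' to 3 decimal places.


-8.000 36.000 -82.000

axis x: (-25.000 − -1) / (3) = -8.000
axis y: (37.000 − 1) / (1) = 36.000
axis θ: (-81.500 − 1/2) / (1) = -82.000


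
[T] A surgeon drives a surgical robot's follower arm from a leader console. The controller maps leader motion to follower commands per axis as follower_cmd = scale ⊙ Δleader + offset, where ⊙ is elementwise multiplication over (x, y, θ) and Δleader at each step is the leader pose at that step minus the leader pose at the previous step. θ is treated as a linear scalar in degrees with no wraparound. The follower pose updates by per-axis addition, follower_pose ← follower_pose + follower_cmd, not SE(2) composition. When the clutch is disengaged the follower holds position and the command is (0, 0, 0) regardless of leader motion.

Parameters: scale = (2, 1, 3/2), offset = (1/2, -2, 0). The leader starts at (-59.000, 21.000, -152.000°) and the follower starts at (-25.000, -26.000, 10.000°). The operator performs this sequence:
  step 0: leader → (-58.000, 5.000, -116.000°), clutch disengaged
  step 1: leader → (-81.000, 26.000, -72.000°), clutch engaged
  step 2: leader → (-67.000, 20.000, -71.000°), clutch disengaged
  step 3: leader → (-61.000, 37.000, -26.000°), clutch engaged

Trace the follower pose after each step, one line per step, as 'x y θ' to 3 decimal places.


-25.000 -26.000 10.000
-70.500 -7.000 76.000
-70.500 -7.000 76.000
-58.000 8.000 143.500

step 0: Δleader=(1.000, -16.000, 36.000°), disengaged; cmd=(0,0,0) → follower holds at (-25.000, -26.000, 10.000°)
step 1: Δleader=(-23.000, 21.000, 44.000°), engaged; cmd=(-45.500, 19.000, 66.000°) → follower=(-70.500, -7.000, 76.000°)
step 2: Δleader=(14.000, -6.000, 1.000°), disengaged; cmd=(0,0,0) → follower holds at (-70.500, -7.000, 76.000°)
step 3: Δleader=(6.000, 17.000, 45.000°), engaged; cmd=(12.500, 15.000, 67.500°) → follower=(-58.000, 8.000, 143.500°)


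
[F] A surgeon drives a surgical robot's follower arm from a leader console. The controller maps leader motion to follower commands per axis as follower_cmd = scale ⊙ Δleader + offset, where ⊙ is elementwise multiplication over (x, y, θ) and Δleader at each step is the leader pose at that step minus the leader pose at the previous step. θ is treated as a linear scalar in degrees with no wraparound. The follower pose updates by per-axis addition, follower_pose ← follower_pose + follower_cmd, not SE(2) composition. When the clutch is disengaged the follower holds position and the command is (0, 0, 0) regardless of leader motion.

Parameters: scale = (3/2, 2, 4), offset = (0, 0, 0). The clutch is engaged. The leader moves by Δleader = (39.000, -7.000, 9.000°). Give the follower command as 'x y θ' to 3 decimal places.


58.500 -14.000 36.000

axis x: 3/2·39.000 + 0 = 58.500
axis y: 2·-7.000 + 0 = -14.000
axis θ: 4·9.000 + 0 = 36.000


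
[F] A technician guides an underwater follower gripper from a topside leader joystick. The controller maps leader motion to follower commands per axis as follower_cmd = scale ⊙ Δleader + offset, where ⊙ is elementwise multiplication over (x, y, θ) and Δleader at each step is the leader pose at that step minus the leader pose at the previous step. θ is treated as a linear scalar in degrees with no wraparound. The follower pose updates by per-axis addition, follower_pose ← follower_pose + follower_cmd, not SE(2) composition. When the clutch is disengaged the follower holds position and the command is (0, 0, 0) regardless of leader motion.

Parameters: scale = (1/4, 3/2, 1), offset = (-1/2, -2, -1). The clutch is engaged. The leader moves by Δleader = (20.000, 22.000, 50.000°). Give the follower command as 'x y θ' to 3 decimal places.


4.500 31.000 49.000

axis x: 1/4·20.000 + -1/2 = 4.500
axis y: 3/2·22.000 + -2 = 31.000
axis θ: 1·50.000 + -1 = 49.000


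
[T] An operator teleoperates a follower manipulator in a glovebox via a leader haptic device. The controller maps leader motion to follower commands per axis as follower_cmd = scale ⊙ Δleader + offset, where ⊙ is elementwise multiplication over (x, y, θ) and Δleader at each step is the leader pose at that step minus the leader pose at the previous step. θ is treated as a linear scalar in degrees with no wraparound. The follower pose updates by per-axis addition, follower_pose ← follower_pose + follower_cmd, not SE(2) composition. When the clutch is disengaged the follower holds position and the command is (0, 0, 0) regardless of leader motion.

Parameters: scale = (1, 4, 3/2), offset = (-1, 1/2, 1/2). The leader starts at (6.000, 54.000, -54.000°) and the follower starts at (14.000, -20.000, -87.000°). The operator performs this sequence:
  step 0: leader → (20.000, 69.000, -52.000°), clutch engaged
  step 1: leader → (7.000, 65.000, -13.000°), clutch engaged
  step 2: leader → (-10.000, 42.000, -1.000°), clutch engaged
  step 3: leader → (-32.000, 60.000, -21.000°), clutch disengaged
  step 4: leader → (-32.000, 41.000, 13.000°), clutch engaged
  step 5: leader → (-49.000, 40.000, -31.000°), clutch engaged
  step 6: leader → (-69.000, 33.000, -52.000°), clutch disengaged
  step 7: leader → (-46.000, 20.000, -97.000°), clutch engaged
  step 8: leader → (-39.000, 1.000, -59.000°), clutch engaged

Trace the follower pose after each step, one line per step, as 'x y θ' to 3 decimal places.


step 0: Δleader=(14.000, 15.000, 2.000°), engaged; cmd=(13.000, 60.500, 3.500°) → follower=(27.000, 40.500, -83.500°)
step 1: Δleader=(-13.000, -4.000, 39.000°), engaged; cmd=(-14.000, -15.500, 59.000°) → follower=(13.000, 25.000, -24.500°)
step 2: Δleader=(-17.000, -23.000, 12.000°), engaged; cmd=(-18.000, -91.500, 18.500°) → follower=(-5.000, -66.500, -6.000°)
step 3: Δleader=(-22.000, 18.000, -20.000°), disengaged; cmd=(0,0,0) → follower holds at (-5.000, -66.500, -6.000°)
step 4: Δleader=(0.000, -19.000, 34.000°), engaged; cmd=(-1.000, -75.500, 51.500°) → follower=(-6.000, -142.000, 45.500°)
step 5: Δleader=(-17.000, -1.000, -44.000°), engaged; cmd=(-18.000, -3.500, -65.500°) → follower=(-24.000, -145.500, -20.000°)
step 6: Δleader=(-20.000, -7.000, -21.000°), disengaged; cmd=(0,0,0) → follower holds at (-24.000, -145.500, -20.000°)
step 7: Δleader=(23.000, -13.000, -45.000°), engaged; cmd=(22.000, -51.500, -67.000°) → follower=(-2.000, -197.000, -87.000°)
step 8: Δleader=(7.000, -19.000, 38.000°), engaged; cmd=(6.000, -75.500, 57.500°) → follower=(4.000, -272.500, -29.500°)

27.000 40.500 -83.500
13.000 25.000 -24.500
-5.000 -66.500 -6.000
-5.000 -66.500 -6.000
-6.000 -142.000 45.500
-24.000 -145.500 -20.000
-24.000 -145.500 -20.000
-2.000 -197.000 -87.000
4.000 -272.500 -29.500


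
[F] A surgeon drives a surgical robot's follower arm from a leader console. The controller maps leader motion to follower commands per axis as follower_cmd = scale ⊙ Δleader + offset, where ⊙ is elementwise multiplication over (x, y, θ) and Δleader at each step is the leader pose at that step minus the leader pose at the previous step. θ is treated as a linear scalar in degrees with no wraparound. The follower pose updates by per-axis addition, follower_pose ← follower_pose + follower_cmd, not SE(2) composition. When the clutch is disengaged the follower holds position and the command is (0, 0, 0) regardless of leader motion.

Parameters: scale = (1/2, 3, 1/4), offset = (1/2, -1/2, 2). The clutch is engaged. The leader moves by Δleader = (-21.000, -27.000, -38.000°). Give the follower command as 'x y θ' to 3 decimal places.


-10.000 -81.500 -7.500

axis x: 1/2·-21.000 + 1/2 = -10.000
axis y: 3·-27.000 + -1/2 = -81.500
axis θ: 1/4·-38.000 + 2 = -7.500


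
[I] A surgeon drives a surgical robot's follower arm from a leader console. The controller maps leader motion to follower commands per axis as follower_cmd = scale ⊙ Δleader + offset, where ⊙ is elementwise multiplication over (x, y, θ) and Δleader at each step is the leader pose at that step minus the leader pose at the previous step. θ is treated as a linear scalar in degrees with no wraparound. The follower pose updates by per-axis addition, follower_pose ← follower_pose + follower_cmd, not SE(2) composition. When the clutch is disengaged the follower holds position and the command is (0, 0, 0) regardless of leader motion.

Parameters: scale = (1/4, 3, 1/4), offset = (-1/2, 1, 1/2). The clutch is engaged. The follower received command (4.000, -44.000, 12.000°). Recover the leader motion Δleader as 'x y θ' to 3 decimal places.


axis x: (4.000 − -1/2) / (1/4) = 18.000
axis y: (-44.000 − 1) / (3) = -15.000
axis θ: (12.000 − 1/2) / (1/4) = 46.000

18.000 -15.000 46.000


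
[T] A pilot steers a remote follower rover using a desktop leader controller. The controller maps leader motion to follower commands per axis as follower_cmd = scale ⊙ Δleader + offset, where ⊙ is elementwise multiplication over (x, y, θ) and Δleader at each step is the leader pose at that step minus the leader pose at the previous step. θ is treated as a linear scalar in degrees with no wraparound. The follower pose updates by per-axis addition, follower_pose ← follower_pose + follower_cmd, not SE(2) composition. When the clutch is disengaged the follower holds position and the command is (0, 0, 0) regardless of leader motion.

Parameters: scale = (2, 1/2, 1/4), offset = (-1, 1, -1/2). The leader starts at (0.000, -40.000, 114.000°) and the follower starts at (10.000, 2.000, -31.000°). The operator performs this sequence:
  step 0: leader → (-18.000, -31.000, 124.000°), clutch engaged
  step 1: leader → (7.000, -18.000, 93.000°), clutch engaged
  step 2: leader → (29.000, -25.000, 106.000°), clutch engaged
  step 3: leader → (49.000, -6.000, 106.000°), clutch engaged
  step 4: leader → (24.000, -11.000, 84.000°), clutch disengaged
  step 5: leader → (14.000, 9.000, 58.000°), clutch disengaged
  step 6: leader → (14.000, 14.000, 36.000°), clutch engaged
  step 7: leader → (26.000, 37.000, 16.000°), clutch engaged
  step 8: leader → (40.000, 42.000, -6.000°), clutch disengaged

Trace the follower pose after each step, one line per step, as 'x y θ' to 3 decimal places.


step 0: Δleader=(-18.000, 9.000, 10.000°), engaged; cmd=(-37.000, 5.500, 2.000°) → follower=(-27.000, 7.500, -29.000°)
step 1: Δleader=(25.000, 13.000, -31.000°), engaged; cmd=(49.000, 7.500, -8.250°) → follower=(22.000, 15.000, -37.250°)
step 2: Δleader=(22.000, -7.000, 13.000°), engaged; cmd=(43.000, -2.500, 2.750°) → follower=(65.000, 12.500, -34.500°)
step 3: Δleader=(20.000, 19.000, 0.000°), engaged; cmd=(39.000, 10.500, -0.500°) → follower=(104.000, 23.000, -35.000°)
step 4: Δleader=(-25.000, -5.000, -22.000°), disengaged; cmd=(0,0,0) → follower holds at (104.000, 23.000, -35.000°)
step 5: Δleader=(-10.000, 20.000, -26.000°), disengaged; cmd=(0,0,0) → follower holds at (104.000, 23.000, -35.000°)
step 6: Δleader=(0.000, 5.000, -22.000°), engaged; cmd=(-1.000, 3.500, -6.000°) → follower=(103.000, 26.500, -41.000°)
step 7: Δleader=(12.000, 23.000, -20.000°), engaged; cmd=(23.000, 12.500, -5.500°) → follower=(126.000, 39.000, -46.500°)
step 8: Δleader=(14.000, 5.000, -22.000°), disengaged; cmd=(0,0,0) → follower holds at (126.000, 39.000, -46.500°)

-27.000 7.500 -29.000
22.000 15.000 -37.250
65.000 12.500 -34.500
104.000 23.000 -35.000
104.000 23.000 -35.000
104.000 23.000 -35.000
103.000 26.500 -41.000
126.000 39.000 -46.500
126.000 39.000 -46.500
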